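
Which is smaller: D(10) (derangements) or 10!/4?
10!/4

Working:
D(10) = (10-1)·[D(9) + D(8)] = 9·[133,496 + 14,833] = 1,334,961; 10!/4 = 3,628,800/4 = 907,200.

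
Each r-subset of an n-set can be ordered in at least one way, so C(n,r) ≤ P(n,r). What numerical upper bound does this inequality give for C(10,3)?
720

Reasoning: P(10,3) = 10·9·8 = 720, so C(10,3) ≤ 720. (The bound is loose by a factor of 3! = 6: C(10,3) = 720/6 = 120.)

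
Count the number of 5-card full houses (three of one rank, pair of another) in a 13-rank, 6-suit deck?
46,800

Triple rank: 13. Triple suits: C(6,3)=20. Pair rank: 12. Pair suits: C(6,2)=15. Total: 46,800.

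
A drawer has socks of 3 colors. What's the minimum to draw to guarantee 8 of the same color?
22
Worst case: 7 of each = 21. One more: 22.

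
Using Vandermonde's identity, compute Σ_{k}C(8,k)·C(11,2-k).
171

Explanation: = C(8+11,2) = C(19,2) = 171.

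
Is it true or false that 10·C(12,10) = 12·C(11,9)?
True

Solution: Absorption identity k·C(n,k) = n·C(n-1,k-1). LHS = 10·66 = 660; RHS = 12·55 = 660.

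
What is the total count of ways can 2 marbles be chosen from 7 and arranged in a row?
42

Solution: P(7,2) = 7!/(7-2)! = 42.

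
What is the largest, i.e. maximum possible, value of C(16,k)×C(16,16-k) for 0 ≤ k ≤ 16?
165,636,900

Explanation: C(16,k)·C(16,16-k) = C(16,k)², maximised at the centre k = 8: C(16,8)² = 165,636,900.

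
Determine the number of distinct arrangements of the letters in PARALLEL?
Word has 8 letters (P=1, A=2, R=1, L=3, E=1). Arrangements: 8!/Π(k!) = 3,360.
Final answer: 3,360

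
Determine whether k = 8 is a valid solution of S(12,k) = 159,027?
Yes

S(12,8) = 8·S(11,8) + S(11,7) = 8·11,880 + 63,987 = 159,027, which equals 159,027.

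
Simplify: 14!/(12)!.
182
This equals 14×13 = 182.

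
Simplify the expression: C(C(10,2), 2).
990
C(10,2) = 45, then C(45, 2) = 990.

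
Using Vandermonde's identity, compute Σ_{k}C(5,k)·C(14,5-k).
11,628

Explanation: = C(5+14,5) = C(19,5) = 11,628.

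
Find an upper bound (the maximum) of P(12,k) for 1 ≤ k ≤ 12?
479,001,600

Working:
P(12,k) increases in k, so maximum at k = 12: 12! = 479,001,600.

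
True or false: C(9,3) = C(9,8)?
False

Explanation: C(9,3) = 84 but C(9,8) = 9; symmetry gives C(9,3) = C(9,6), not C(9,8).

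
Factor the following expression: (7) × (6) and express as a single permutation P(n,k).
Product of 2 consecutive descending integers starting at 7: P(7,2) = 7!/5! = 42.
Final answer: P(7,2) = 7!/(5)!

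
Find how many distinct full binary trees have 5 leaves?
Using the Catalan number formula: C_n = C(2n, n) / (n+1)
C_4 = C(8, 4) / (4+1)
     = 70 / 5
     = 14

Answer: 14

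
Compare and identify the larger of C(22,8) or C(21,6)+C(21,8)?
C(22,8)=319,770; C(21,6)+C(21,8)=54,264+203,490=257,754.
Final answer: C(22,8)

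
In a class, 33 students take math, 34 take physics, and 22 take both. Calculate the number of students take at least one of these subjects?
|A∪B| = |A|+|B|-|A∩B| = 33+34-22 = 45.
Final answer: 45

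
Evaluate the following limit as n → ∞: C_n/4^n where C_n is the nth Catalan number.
0

Explanation: C_n ~ 4^n/(n^(3/2)√π), so n^0·C_n/4^n ~ n^(0 − 3/2)/√π → 0.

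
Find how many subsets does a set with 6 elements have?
64
Each element can be included or excluded: 2^6 = 64.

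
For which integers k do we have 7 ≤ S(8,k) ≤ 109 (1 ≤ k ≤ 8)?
S(8,1)=1; S(8,2)=127; S(8,3)=966; S(8,4)=1,701; S(8,5)=1,050; S(8,6)=266; S(8,7)=28; S(8,8)=1. So valid k = 7.
Final answer: 7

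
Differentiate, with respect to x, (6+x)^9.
9(6+x)^8

Reasoning: Using the power rule: d/dx (6+x)^9 = 9(6+x)^{8}.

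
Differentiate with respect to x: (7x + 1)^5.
Chain rule: 5(7x+1)^{4} × 7 = 35(7x+1)^{4}.
Final answer: 35(7x + 1)^4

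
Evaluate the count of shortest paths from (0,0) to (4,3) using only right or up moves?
Choose 4 rights from 7 moves: C(7,4) = 35.

Answer: 35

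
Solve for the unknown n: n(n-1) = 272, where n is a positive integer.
n² − n − 272 = 0, so n = (1 ± √(1 + 4·272))/2 = (1 ± √1,089)/2 = (1 ± 33)/2, i.e. n = 17 or n = -16. Taking the positive root, n = 17 (check: 17×16 = 272).

Answer: 17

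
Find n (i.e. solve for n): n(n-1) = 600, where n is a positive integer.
25

n² − n − 600 = 0, so n = (1 ± √(1 + 4·600))/2 = (1 ± √2,401)/2 = (1 ± 49)/2, i.e. n = 25 or n = -24. Taking the positive root, n = 25 (check: 25×24 = 600).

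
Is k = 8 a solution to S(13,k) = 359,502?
No

Explanation: S(13,8) = 8·S(12,8) + S(12,7) = 8·159,027 + 627,396 = 1,899,612, which does not equal 359,502.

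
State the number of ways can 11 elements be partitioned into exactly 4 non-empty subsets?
This equals S(11,4), the Stirling number of the 2nd kind.
Using the Stirling recurrence: S(n,k) = k·S(n-1,k) + S(n-1,k-1)
S(11,4) = 4·S(10,4) + S(10,3)
         = 4·34105 + 9330
         = 136420 + 9330
         = 145,750
Final answer: 145,750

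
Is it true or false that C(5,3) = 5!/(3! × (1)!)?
False

Explanation: The correct denominator is 3!×2!, giving C(5,3) = 10; the stated RHS is 5!/(3!×1!) = 20 ≠ 10, so the statement does not hold.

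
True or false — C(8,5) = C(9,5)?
False

Solution: LHS = C(8,5) = 56; RHS = C(9,5) = 126. 56 ≠ 126, so the statement does not hold.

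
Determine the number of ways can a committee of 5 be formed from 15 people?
3,003

Reasoning: C(15,5) = 15! / (5! × (15-5)!)
         = 15! / (5! × 10!)
         = 3,003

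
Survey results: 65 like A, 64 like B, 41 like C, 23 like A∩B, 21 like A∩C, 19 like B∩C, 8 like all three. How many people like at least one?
|A∪B∪C| = 65+64+41-23-21-19+8 = 115.
Final answer: 115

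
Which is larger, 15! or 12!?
15!
15!=1,307,674,368,000, 12!=479,001,600. 15! > 12!.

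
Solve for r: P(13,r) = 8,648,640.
7
P(13,r) = 13·12·…·(13−r+1), a product of r factors. Multiplying down from 13: 13 = 13; 13·12 = 156; 13·12·11 = 1,716; 13·12·11·10 = 17,160; 13·12·11·10·9 = 154,440; 13·12·11·10·9·8 = 1,235,520; 13·12·11·10·9·8·7 = 8,648,640 ✓ (7 factors). So r = 7.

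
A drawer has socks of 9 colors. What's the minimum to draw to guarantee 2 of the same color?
10

Reasoning: Worst case: 1 of each = 9. One more: 10.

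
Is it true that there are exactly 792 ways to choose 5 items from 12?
True

Reasoning: C(12,5) = 792.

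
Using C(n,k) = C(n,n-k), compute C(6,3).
20

Explanation: C(6,3) = C(6,3) = 20.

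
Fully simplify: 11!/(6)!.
55,440
This equals 11×10×...×7 = 55,440.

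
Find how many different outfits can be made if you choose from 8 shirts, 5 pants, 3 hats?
120
By the multiplication principle: 8 × 5 × 3 = 120.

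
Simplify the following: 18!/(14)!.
73,440

Reasoning: This equals 18×17×...×15 = 73,440.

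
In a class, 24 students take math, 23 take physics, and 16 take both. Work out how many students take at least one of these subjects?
31
|A∪B| = |A|+|B|-|A∩B| = 24+23-16 = 31.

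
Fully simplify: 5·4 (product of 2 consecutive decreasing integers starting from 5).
20

Reasoning: This is P(5,2) = 5!/(3)! = 20.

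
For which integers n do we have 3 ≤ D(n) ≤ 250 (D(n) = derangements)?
4, 5
Using D(n) = (n−1)[D(n−1) + D(n−2)] with D(1)=0, D(2)=1: D(3)=2; D(4)=9; D(5)=44; D(6)=265. So valid n = 4, 5.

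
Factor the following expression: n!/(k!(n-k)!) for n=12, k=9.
C(12,9) = 220

Reasoning: This is the binomial coefficient C(12,9) = 220.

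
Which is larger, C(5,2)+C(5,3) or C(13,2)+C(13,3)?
First=20, Second=364.

Answer: C(13,2)+C(13,3)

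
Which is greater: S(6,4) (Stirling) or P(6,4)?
P(6,4)
S(6,4) = 4·S(5,4) + S(5,3) = 4·10 + 25 = 65; P(6,4) = 360.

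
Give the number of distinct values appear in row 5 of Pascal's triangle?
3

Solution: Row 5 has entries C(5,0)..C(5,5); by symmetry C(5,k)=C(5,5-k), giving 3 distinct values.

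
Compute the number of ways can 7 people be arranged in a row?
5,040

Reasoning: Arrangements of 7 distinct objects: 7! = 5,040.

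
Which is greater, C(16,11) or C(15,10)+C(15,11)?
By Pascal's identity: C(16,11) = C(15,10)+C(15,11) = 4,368. Equal.
Final answer: Equal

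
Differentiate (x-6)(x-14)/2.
(2x - 20)/2

Explanation: d/dx[(x-6)(x-14)] = (x-14) + (x-6) = 2x - 20. Dividing by 2 gives (2x - 20)/2.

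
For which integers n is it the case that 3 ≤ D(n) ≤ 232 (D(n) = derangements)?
4, 5

Explanation: Using D(n) = (n−1)[D(n−1) + D(n−2)] with D(1)=0, D(2)=1: D(3)=2; D(4)=9; D(5)=44; D(6)=265. So valid n = 4, 5.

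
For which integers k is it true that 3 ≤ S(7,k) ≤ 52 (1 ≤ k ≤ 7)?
6
S(7,1)=1; S(7,2)=63; S(7,3)=301; S(7,4)=350; S(7,5)=140; S(7,6)=21; S(7,7)=1. So valid k = 6.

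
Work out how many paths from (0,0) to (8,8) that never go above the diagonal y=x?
1,430

Working:
Counted by the Catalan number C_8: C_8 = C(16,8)/(8+1) = 12,870/9 = 1,430.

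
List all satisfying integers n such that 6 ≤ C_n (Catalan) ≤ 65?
4, 5

C_3=5; C_4=14; C_5=42; C_6=132. So valid n = 4, 5.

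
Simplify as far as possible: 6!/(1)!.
720
This equals 6×5×...×2 = 720.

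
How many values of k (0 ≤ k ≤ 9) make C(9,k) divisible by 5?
0

Reasoning: Checking C(9,k) mod 5 for k = 0..9: none are divisible by 5. Count = 0.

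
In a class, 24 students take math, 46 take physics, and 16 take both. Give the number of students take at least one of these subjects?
54

Explanation: |A∪B| = |A|+|B|-|A∩B| = 24+46-16 = 54.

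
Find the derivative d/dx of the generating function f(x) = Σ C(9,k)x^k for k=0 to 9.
Σ k·C(9,k)x^(k-1) for k=1 to 9

Explanation: Term-by-term differentiation gives Σ k·C(9,k)x^{k-1} for k=1 to 9.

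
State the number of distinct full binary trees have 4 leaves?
5

Working:
Using the Catalan number formula: C_n = C(2n, n) / (n+1)
C_3 = C(6, 3) / (3+1)
     = 20 / 4
     = 5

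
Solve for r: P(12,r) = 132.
2

Solution: P(12,r) = 12·11·…·(12−r+1), a product of r factors. Multiplying down from 12: 12 = 12; 12·11 = 132 ✓ (2 factors). So r = 2.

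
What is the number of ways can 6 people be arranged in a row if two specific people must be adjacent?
240

Treat pair as unit: (6-1)! arrangements × 2 internal orders = 240.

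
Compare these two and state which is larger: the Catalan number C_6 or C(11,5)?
C(11,5)

Explanation: C_6 = C(12,6)/(6+1) = 924/7 = 132; C(11,5) = 462.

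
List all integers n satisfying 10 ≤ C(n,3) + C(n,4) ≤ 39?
5, 6

C(4,3)+C(4,4)=5; C(5,3)+C(5,4)=15; C(6,3)+C(6,4)=35; C(7,3)+C(7,4)=70. So valid n = 5, 6.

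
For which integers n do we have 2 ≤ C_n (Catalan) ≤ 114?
2, 3, 4, 5

Reasoning: C_1=1; C_2=2; C_3=5; C_4=14; C_5=42; C_6=132. So valid n = 2, 3, 4, 5.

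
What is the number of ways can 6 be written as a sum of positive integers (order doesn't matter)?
11

Solution: Pentagonal recurrence p(n) = p(n−1) + p(n−2) − p(n−5) − p(n−7) + …: p(6) = p(5) + p(4) − p(1) = 7 + 5 − 1 = 11.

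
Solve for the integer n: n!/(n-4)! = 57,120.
17

Solution: n!/(n-4)! = n×(n-1)×(n-2)×(n-3), a product of 4 consecutive integers ≈ (n−1.5)^4. 57,120^(1/4) + 1.5 ≈ 17.0; check n = 17: 17×16×15×14 = 57,120 ✓. So n = 17.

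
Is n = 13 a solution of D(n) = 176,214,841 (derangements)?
D(13) = (13-1)·[D(12) + D(11)] = 12·[176,214,841 + 14,684,570] = 2,290,792,932, which does not equal 176,214,841.

Answer: No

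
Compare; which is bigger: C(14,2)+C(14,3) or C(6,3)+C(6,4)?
C(14,2)+C(14,3)

Reasoning: First=455, Second=35.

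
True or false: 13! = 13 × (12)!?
By definition n! = n × (n-1)!, so 13! = 13 × 12!.

Answer: True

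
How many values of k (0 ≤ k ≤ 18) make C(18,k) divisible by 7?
4

Checking C(18,k) mod 7 for k = 0..18: divisible at k = 5, 6, 12, 13. That's 4 values.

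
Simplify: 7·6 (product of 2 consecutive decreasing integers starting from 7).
This is P(7,2) = 7!/(5)! = 42.

Answer: 42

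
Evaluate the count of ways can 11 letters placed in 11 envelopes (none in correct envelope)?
14,684,570

Reasoning: Using D(n) = (n-1)[D(n-1) + D(n-2)]:
D(11) = (11-1) × [D(10) + D(9)]
      = 10 × [1334961 + 133496]
      = 10 × 1468457
      = 14,684,570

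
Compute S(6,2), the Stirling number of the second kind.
Using the Stirling recurrence: S(n,k) = k·S(n-1,k) + S(n-1,k-1)
S(6,2) = 2·S(5,2) + S(5,1)
         = 2·15 + 1
         = 30 + 1
         = 31

Answer: 31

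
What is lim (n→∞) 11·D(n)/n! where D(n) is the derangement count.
11/e

Solution: D(n)/n! → 1/e, so 11·D(n)/n! → 11/e.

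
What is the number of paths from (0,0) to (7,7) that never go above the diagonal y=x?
429

Working:
Counted by the Catalan number C_7: C_7 = C(14,7)/(7+1) = 3,432/8 = 429.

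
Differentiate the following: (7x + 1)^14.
98(7x + 1)^13
Chain rule: 14(7x+1)^{13} × 7 = 98(7x+1)^{13}.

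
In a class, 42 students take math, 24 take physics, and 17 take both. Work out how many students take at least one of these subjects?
|A∪B| = |A|+|B|-|A∩B| = 42+24-17 = 49.

Answer: 49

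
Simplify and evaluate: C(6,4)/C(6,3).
3/4

C(n,k+1)/C(n,k) = (n−k)/(k+1). Here (6−3)/(3+1) = 3/4 = 3/4.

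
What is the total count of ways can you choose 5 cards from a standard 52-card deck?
2,598,960

Reasoning: C(52,5) = 2,598,960.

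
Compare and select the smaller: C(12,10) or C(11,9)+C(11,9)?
C(12,10)=66; C(11,9)+C(11,9)=55+55=110.

Answer: C(12,10)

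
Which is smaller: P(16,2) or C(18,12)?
P(16,2)

Solution: P(16,2)=240, C(18,12)=18,564.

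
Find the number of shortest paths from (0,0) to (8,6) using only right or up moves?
3,003

Choose 8 rights from 14 moves: C(14,8) = 3,003.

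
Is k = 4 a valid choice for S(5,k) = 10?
Yes

Reasoning: S(5,4) = 4·S(4,4) + S(4,3) = 4·1 + 6 = 10, which equals 10.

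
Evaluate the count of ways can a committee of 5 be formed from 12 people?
792

Explanation: C(12,5) = 12! / (5! × (12-5)!)
         = 12! / (5! × 7!)
         = 792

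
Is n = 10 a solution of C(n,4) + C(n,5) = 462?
C(10,4) + C(10,5) = 210 + 252 = 462, which equals 462.

Answer: Yes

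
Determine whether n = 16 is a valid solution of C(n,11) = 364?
No

Working:
C(16,11) = 16·15·14·13·12·11·10·9·8·7·6/11! = 174,356,582,400/39,916,800 = 4,368, which does not equal 364.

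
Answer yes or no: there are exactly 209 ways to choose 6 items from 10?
No

Explanation: C(10,6) = 210 ≠ 209.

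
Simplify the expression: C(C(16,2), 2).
7,140
C(16,2) = 120, then C(120, 2) = 7,140.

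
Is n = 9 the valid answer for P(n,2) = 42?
P(9,2) = 9·8 = 72, which does not equal 42.

Answer: No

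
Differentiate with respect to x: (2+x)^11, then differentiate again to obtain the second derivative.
110(2+x)^9

Reasoning: First derivative: 11(2+x)^{10}. Second derivative: 11·10·(2+x)^{9} = 110(2+x)^{9}.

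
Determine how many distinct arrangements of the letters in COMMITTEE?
45,360

Word has 9 letters (C=1, O=1, M=2, I=1, T=2, E=2). Arrangements: 9!/Π(k!) = 45,360.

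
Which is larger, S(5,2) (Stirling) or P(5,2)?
P(5,2)

Working:
S(5,2) = 2·S(4,2) + S(4,1) = 2·7 + 1 = 15; P(5,2) = 20.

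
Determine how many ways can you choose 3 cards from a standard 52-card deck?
22,100

Solution: C(52,3) = 22,100.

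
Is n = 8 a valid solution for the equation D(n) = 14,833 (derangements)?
D(8) = (8-1)·[D(7) + D(6)] = 7·[1,854 + 265] = 14,833, which equals 14,833.

Answer: Yes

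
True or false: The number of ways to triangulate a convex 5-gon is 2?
False

Triangulations of a convex 5-gon are counted by the Catalan number C_3: C_3 = C(6,3)/(3+1) = 20/4 = 5.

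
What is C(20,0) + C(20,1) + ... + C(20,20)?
1,048,576

Explanation: Sum of binomial coefficients = 2^20 = 1,048,576.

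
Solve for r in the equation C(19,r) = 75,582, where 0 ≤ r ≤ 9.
8

Solution: C(19,r) is increasing for 0 ≤ r ≤ 9. Stepping up (C(19,r+1) = C(19,r)·(19−r)/(r+1)): C(19,1) = 19, C(19,2) = 171, C(19,3) = 969, C(19,4) = 3,876, C(19,5) = 11,628, C(19,6) = 27,132, C(19,7) = 50,388, C(19,8) = 75,582 ✓. So r = 8.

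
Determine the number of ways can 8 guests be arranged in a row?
40,320
Arrangements of 8 distinct objects: 8! = 40,320.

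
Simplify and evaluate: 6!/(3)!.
This equals 6×5×4 = 120.
Final answer: 120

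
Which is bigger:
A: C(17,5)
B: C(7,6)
A

A=C(17,5)=6,188, B=C(7,6)=7.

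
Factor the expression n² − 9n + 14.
Seek roots whose sum is 9 and product is 14: (2, 7). So n² − 9n + 14 = (n − 2)(n − 7).

Answer: (n − 2)(n − 7)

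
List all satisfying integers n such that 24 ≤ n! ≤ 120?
4, 5

Reasoning: n! is strictly increasing; 4! = 24 and 5! = 120, so valid n = 4, 5.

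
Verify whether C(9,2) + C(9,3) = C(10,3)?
True
Pascal's identity: LHS = 36 + 84 = 120; RHS = C(10,3) = 120. Both sides agree, so the statement holds.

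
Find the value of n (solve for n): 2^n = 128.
7

Working:
2^7 = 128, so n = 7.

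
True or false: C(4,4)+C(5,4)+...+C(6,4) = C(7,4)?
False

Explanation: Hockey stick identity gives Σ = C(7,5) = 21; RHS C(7,4) = 35.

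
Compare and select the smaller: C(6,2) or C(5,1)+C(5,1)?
C(5,1)+C(5,1)

Solution: C(6,2)=15; C(5,1)+C(5,1)=5+5=10.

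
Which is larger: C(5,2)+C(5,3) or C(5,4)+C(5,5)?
C(5,2)+C(5,3)

Solution: First=20, Second=6.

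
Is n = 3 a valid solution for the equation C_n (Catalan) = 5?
C_3 = C(6,3)/(3+1) = 20/4 = 5, which equals 5.
Final answer: Yes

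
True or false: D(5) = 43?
False
Derangements of 5 elements: D(5) = (5-1)·[D(4) + D(3)] = 4·[9 + 2] = 44.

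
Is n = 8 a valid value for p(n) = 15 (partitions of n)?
Pentagonal recurrence p(n) = p(n−1) + p(n−2) − p(n−5) − p(n−7) + …: p(8) = p(7) + p(6) − p(3) − p(1) = 15 + 11 − 3 − 1 = 22, which does not equal 15.
Final answer: No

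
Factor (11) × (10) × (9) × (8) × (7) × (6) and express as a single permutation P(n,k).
P(11,6) = 11!/(5)!
Product of 6 consecutive descending integers starting at 11: P(11,6) = 11!/5! = 332,640.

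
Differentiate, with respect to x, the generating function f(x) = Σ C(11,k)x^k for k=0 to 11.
Σ k·C(11,k)x^(k-1) for k=1 to 11

Working:
Term-by-term differentiation gives Σ k·C(11,k)x^{k-1} for k=1 to 11.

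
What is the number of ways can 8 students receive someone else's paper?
14,833

Using D(n) = (n-1)[D(n-1) + D(n-2)]:
D(8) = (8-1) × [D(7) + D(6)]
      = 7 × [1854 + 265]
      = 7 × 2119
      = 14,833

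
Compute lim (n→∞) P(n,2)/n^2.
1

P(n,2) = n(n-1) ≈ n^2 for large n. Limit = 1.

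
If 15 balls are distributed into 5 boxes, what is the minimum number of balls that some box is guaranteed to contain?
3

Pigeonhole: ⌈15/5⌉ = 3.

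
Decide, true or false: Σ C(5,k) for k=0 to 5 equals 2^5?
True

Solution: Binomial theorem: Σ C(5,k) = (1+1)^5 = 2^5 = 32; RHS 2^5 = 32.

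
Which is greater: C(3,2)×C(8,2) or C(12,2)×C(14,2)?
C(12,2)×C(14,2)

Explanation: C(3,2)×C(8,2)=84, C(12,2)×C(14,2)=6,006.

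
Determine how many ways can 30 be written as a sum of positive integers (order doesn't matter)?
Pentagonal recurrence p(n) = p(n−1) + p(n−2) − p(n−5) − p(n−7) + …: p(30) = p(29) + p(28) − p(25) − p(23) + p(18) + p(15) − p(8) − p(4) = 4,565 + 3,718 − 1,958 − 1,255 + 385 + 176 − 22 − 5 = 5,604.
Final answer: 5,604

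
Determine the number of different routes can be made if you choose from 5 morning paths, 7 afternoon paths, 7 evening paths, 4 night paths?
980

By the multiplication principle: 5 × 7 × 7 × 4 = 980.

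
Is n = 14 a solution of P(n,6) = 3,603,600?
No

Reasoning: P(14,6) = 14·13·12·11·10·9 = 2,162,160, which does not equal 3,603,600.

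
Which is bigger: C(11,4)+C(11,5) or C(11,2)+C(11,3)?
C(11,4)+C(11,5)

First=792, Second=220.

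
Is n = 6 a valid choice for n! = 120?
6! = 6·5! = 6·120 = 720, which does not equal 120.
Final answer: No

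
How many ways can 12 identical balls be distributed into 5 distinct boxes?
1,820

Reasoning: C(12+5-1, 5-1) = C(16, 4) = 1,820.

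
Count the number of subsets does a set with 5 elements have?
32

Explanation: Each element can be included or excluded: 2^5 = 32.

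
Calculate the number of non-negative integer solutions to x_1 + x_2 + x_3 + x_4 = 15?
C(15+4-1, 4-1) = 816.

Answer: 816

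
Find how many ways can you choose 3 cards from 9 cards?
84

Reasoning: C(9,3) = 9! / (3! × (9-3)!)
         = 9! / (3! × 6!)
         = 84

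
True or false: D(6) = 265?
True

Solution: Derangements of 6 elements: D(6) = (6-1)·[D(5) + D(4)] = 5·[44 + 9] = 265.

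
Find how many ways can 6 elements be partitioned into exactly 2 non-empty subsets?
31

Reasoning: This equals S(6,2), the Stirling number of the 2nd kind.
Using the Stirling recurrence: S(n,k) = k·S(n-1,k) + S(n-1,k-1)
S(6,2) = 2·S(5,2) + S(5,1)
         = 2·15 + 1
         = 30 + 1
         = 31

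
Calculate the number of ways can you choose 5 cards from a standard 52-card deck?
2,598,960

Solution: C(52,5) = 2,598,960.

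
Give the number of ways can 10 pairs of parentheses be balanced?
16,796

Reasoning: Using the Catalan number formula: C_n = C(2n, n) / (n+1)
C_10 = C(20, 10) / (10+1)
     = 184756 / 11
     = 16,796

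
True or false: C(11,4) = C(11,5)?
False

Solution: C(11,4) = 330 but C(11,5) = 462; symmetry gives C(11,4) = C(11,7), not C(11,5).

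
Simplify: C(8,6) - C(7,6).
C(8,6) - C(7,6) = C(7,5) = 21.
Final answer: 21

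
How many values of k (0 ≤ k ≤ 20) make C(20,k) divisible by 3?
Checking C(20,k) mod 3 for k = 0..20: divisible at k = 3, 4, 5, 6, 7, 8, 12, 13, 14, 15, 16, 17. That's 12 values.
Final answer: 12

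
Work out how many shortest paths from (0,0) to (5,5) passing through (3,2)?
100

Reasoning: To (3,2): C(5,3)=10. From there: C(5,2)=10. Total: 100.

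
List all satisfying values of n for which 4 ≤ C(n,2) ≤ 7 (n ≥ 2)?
4

C(3,2)=3; C(4,2)=6; C(5,2)=10. So valid n = 4.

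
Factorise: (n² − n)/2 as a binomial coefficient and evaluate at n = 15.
(n² − n)/2 = n(n−1)/2 = C(n,2). At n = 15: C(15,2) = 105.
Final answer: C(n,2); C(15,2) = 105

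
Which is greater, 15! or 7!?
15!

15!=1,307,674,368,000, 7!=5,040. 15! > 7!.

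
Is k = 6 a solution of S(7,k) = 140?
No

Solution: S(7,6) = 6·S(6,6) + S(6,5) = 6·1 + 15 = 21, which does not equal 140.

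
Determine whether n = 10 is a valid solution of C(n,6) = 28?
C(10,6) = 10·9·8·7·6·5/6! = 151,200/720 = 210, which does not equal 28.
Final answer: No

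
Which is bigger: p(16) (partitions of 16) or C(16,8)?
C(16,8)

Working:
Pentagonal recurrence p(n) = p(n−1) + p(n−2) − p(n−5) − p(n−7) + …: p(16) = p(15) + p(14) − p(11) − p(9) + p(4) + p(1) = 176 + 135 − 56 − 30 + 5 + 1 = 231; C(16,8) = 12,870.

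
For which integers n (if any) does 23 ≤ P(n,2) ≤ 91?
6, 7, 8, 9, 10

P(5,2)=20; P(6,2)=30; P(7,2)=42; P(8,2)=56; P(9,2)=72; P(10,2)=90; P(11,2)=110. So valid n = 6, 7, 8, 9, 10.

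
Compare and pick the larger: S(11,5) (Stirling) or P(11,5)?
S(11,5)

Reasoning: S(11,5) = 5·S(10,5) + S(10,4) = 5·42,525 + 34,105 = 246,730; P(11,5) = 55,440.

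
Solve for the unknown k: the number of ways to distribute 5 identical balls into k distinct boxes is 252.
6
Stars and bars: the count is C(5+k−1, k−1), increasing in k. k=4: C(8,3) = 56, k=5: C(9,4) = 126, k=6: C(10,5) = 252 ✓. So k = 6.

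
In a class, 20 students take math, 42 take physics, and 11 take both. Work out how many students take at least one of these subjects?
51

Reasoning: |A∪B| = |A|+|B|-|A∩B| = 20+42-11 = 51.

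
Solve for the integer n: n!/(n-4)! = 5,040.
10
n!/(n-4)! = n×(n-1)×(n-2)×(n-3), a product of 4 consecutive integers ≈ (n−1.5)^4. 5,040^(1/4) + 1.5 ≈ 9.9; check n = 10: 10×9×8×7 = 5,040 ✓. So n = 10.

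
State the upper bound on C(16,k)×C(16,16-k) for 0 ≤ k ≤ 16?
165,636,900

Explanation: C(16,k)·C(16,16-k) = C(16,k)², maximised at the centre k = 8: C(16,8)² = 165,636,900.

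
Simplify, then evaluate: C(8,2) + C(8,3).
84

Reasoning: By Pascal's identity: C(9,3) = 84.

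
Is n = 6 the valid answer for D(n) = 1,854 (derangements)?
No

Working:
D(6) = (6-1)·[D(5) + D(4)] = 5·[44 + 9] = 265, which does not equal 1,854.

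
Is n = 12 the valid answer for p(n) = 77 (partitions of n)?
Yes

Solution: Pentagonal recurrence p(n) = p(n−1) + p(n−2) − p(n−5) − p(n−7) + …: p(12) = p(11) + p(10) − p(7) − p(5) + p(0) = 56 + 42 − 15 − 7 + 1 = 77, which equals 77.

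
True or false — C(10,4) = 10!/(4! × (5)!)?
False

The correct denominator is 4!×6!, giving C(10,4) = 210; the stated RHS is 10!/(4!×5!) = 1,260 ≠ 210, so the statement does not hold.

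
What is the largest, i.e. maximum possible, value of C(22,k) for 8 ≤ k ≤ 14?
705,432

Explanation: C(22,k) is maximised at the centre of the row: C(22,11) = 705,432.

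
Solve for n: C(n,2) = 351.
27

Working:
C(n,2) = n(n−1)/2! is increasing in n, and n(n−1) = 2!·351 = 702 ≈ (n−0.5)^2 gives n ≈ 27.0. Check: C(25,2) = 300, C(26,2) = 325, C(27,2) = 351 ✓. So n = 27.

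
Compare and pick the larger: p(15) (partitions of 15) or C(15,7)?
C(15,7)

Explanation: Pentagonal recurrence p(n) = p(n−1) + p(n−2) − p(n−5) − p(n−7) + …: p(15) = p(14) + p(13) − p(10) − p(8) + p(3) + p(0) = 135 + 101 − 42 − 22 + 3 + 1 = 176; C(15,7) = 6,435.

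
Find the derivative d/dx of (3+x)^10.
10(3+x)^9

Reasoning: Using the power rule: d/dx (3+x)^10 = 10(3+x)^{9}.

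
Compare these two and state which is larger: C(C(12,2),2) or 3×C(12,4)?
C(C(12,2),2)

C(C(12,2),2)=2,145, 3×C(12,4)=1,485.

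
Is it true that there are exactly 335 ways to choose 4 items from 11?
False

Working:
C(11,4) = 330 ≠ 335.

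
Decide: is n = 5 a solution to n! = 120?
Yes

Working:
5! = 5·4! = 5·24 = 120, which equals 120.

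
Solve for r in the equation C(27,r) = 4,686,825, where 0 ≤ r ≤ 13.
C(27,r) is increasing for 0 ≤ r ≤ 13. Stepping up (C(27,r+1) = C(27,r)·(27−r)/(r+1)): C(27,1) = 27, C(27,2) = 351, C(27,3) = 2,925, C(27,4) = 17,550, C(27,5) = 80,730, C(27,6) = 296,010, C(27,7) = 888,030, C(27,8) = 2,220,075, C(27,9) = 4,686,825 ✓. So r = 9.
Final answer: 9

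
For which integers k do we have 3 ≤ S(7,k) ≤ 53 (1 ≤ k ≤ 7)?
6

Reasoning: S(7,1)=1; S(7,2)=63; S(7,3)=301; S(7,4)=350; S(7,5)=140; S(7,6)=21; S(7,7)=1. So valid k = 6.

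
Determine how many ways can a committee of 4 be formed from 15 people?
1,365

C(15,4) = 15! / (4! × (15-4)!)
         = 15! / (4! × 11!)
         = 1,365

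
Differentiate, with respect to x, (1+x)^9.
9(1+x)^8

Using the power rule: d/dx (1+x)^9 = 9(1+x)^{8}.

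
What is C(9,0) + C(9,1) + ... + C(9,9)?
Sum of binomial coefficients = 2^9 = 512.

Answer: 512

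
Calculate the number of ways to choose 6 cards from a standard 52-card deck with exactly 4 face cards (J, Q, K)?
386,100

Explanation: 12 face cards and 40 non-face cards: C(12,4) × C(40,2) = 495 × 780 = 386,100.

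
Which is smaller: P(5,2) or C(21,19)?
P(5,2)

Explanation: P(5,2)=20, C(21,19)=210.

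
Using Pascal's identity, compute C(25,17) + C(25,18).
1,562,275

Explanation: C(25,17) + C(25,18) = C(26,18) = 1,562,275.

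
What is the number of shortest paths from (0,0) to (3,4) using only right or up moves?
35

Choose 3 rights from 7 moves: C(7,3) = 35.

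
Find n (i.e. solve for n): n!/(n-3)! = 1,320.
n!/(n-3)! = n×(n-1)×(n-2), a product of 3 consecutive integers ≈ (n−1)^3. 1,320^(1/3) + 1 ≈ 12.0; check n = 12: 12×11×10 = 1,320 ✓. So n = 12.
Final answer: 12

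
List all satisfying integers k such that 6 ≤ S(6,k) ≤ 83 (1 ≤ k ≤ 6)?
S(6,1)=1; S(6,2)=31; S(6,3)=90; S(6,4)=65; S(6,5)=15; S(6,6)=1. So valid k = 2, 4, 5.

Answer: 2, 4, 5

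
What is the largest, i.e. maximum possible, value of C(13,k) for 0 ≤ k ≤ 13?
1,716
Maximum at k = 6 or k = 7: C(13,6) = 1,716.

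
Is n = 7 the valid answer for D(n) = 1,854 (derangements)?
D(7) = (7-1)·[D(6) + D(5)] = 6·[265 + 44] = 1,854, which equals 1,854.
Final answer: Yes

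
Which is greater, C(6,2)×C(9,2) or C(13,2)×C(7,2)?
C(13,2)×C(7,2)

Explanation: C(6,2)×C(9,2)=540, C(13,2)×C(7,2)=1,638.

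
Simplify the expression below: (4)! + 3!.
30

Explanation: (4)! + 3! = (4)·3! + 3! = (4+1)·3! = 5·3! = 30.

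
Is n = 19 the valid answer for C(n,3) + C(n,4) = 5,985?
No

Explanation: C(19,3) + C(19,4) = 969 + 3,876 = 4,845, which does not equal 5,985.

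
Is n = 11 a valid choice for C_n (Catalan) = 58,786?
Yes

C_11 = C(22,11)/(11+1) = 705,432/12 = 58,786, which equals 58,786.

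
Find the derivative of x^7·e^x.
(7x^6 + x^7)e^x

Working:
Product rule: d/dx[x^7]·e^x + x^7·d/dx[e^x] = 7x^{6}e^x + x^7e^x.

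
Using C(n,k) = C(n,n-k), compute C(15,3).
455

Solution: C(15,3) = C(15,12) = 455.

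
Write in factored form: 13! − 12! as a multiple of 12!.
13! − 12! = 13·12! − 12! = (13 − 1)·12! = 12 × 12! = 5,748,019,200.

Answer: 12 × 12! = 5,748,019,200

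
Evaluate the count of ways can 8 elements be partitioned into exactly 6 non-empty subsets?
This equals S(8,6), the Stirling number of the 2nd kind.
Using the Stirling recurrence: S(n,k) = k·S(n-1,k) + S(n-1,k-1)
S(8,6) = 6·S(7,6) + S(7,5)
         = 6·21 + 140
         = 126 + 140
         = 266

Answer: 266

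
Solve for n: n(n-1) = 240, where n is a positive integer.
16

Explanation: n² − n − 240 = 0, so n = (1 ± √(1 + 4·240))/2 = (1 ± √961)/2 = (1 ± 31)/2, i.e. n = 16 or n = -15. Taking the positive root, n = 16 (check: 16×15 = 240).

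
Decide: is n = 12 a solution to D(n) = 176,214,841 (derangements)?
D(12) = (12-1)·[D(11) + D(10)] = 11·[14,684,570 + 1,334,961] = 176,214,841, which equals 176,214,841.
Final answer: Yes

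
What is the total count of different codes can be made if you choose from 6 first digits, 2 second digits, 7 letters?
84

Explanation: By the multiplication principle: 6 × 2 × 7 = 84.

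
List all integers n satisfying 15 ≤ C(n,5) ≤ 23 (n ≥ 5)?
7

C(6,5)=6; C(7,5)=21; C(8,5)=56. So valid n = 7.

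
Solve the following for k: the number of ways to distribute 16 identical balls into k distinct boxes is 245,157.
8

Solution: Stars and bars: the count is C(16+k−1, k−1), increasing in k. k=6: C(21,5) = 20,349, k=7: C(22,6) = 74,613, k=8: C(23,7) = 245,157 ✓. So k = 8.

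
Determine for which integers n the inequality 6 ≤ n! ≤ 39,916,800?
3, 4, 5, 6, 7, 8, 9, 10, 11

Working:
n! is strictly increasing; 3! = 6 and 11! = 39,916,800, so valid n = 3, 4, 5, 6, 7, 8, 9, 10, 11.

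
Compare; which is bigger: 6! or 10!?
6!=720, 10!=3,628,800. 10! > 6!.

Answer: 10!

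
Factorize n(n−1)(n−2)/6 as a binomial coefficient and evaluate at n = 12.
C(n,3); C(12,3) = 220

Solution: n(n−1)(n−2)/6 = n!/(3!(n−3)!) = C(n,3). At n = 12: C(12,3) = 220.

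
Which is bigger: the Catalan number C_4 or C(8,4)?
C(8,4)

C_4 = C(8,4)/(4+1) = 70/5 = 14; C(8,4) = 70.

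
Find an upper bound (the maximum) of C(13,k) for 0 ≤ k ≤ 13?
1,716

Working:
Maximum at k = 6 or k = 7: C(13,6) = 1,716.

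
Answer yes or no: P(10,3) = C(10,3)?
No

Explanation: P(10,3) = 720 but C(10,3) = 120; they differ by a factor of 3! = 6, so the statement does not hold.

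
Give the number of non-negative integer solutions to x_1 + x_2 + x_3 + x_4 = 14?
680

Explanation: C(14+4-1, 4-1) = 680.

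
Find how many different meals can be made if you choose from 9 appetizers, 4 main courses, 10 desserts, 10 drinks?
3,600

Working:
By the multiplication principle: 9 × 4 × 10 × 10 = 3,600.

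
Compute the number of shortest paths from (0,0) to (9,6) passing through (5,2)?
To (5,2): C(7,5)=21. From there: C(8,4)=70. Total: 1,470.
Final answer: 1,470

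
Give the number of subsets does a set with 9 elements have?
512

Working:
Each element can be included or excluded: 2^9 = 512.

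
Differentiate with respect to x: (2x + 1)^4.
8(2x + 1)^3

Explanation: Chain rule: 4(2x+1)^{3} × 2 = 8(2x+1)^{3}.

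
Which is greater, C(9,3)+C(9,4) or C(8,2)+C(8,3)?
C(9,3)+C(9,4)

Solution: First=210, Second=84.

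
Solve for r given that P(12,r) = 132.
P(12,r) = 12·11·…·(12−r+1), a product of r factors. Multiplying down from 12: 12 = 12; 12·11 = 132 ✓ (2 factors). So r = 2.
Final answer: 2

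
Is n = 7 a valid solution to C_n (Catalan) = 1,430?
No

C_7 = C(14,7)/(7+1) = 3,432/8 = 429, which does not equal 1,430.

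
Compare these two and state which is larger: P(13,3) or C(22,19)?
P(13,3)

Solution: P(13,3)=1,716, C(22,19)=1,540.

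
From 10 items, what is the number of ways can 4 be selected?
C(10,4) = 10! / (4! × (10-4)!)
         = 10! / (4! × 6!)
         = 210
Final answer: 210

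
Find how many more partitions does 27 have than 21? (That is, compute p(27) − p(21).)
Pentagonal recurrence p(n) = p(n−1) + p(n−2) − p(n−5) − p(n−7) + …: p(27) = p(26) + p(25) − p(22) − p(20) + p(15) + p(12) − p(5) − p(1) = 2,436 + 1,958 − 1,002 − 627 + 176 + 77 − 7 − 1 = 3,010.
p(21) = p(20) + p(19) − p(16) − p(14) + p(9) + p(6) = 627 + 490 − 231 − 135 + 30 + 11 = 792.
Difference = 3,010 − 792 = 2,218.
Final answer: 2,218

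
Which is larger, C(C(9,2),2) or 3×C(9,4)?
C(C(9,2),2)

Working:
C(C(9,2),2)=630, 3×C(9,4)=378.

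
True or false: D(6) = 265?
True

Explanation: Derangements of 6 elements: D(6) = (6-1)·[D(5) + D(4)] = 5·[44 + 9] = 265.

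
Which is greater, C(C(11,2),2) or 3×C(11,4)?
C(C(11,2),2)
C(C(11,2),2)=1,485, 3×C(11,4)=990.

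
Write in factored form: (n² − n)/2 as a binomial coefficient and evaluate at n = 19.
C(n,2); C(19,2) = 171

Explanation: (n² − n)/2 = n(n−1)/2 = C(n,2). At n = 19: C(19,2) = 171.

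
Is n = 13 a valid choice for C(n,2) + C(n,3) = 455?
No

Solution: C(13,2) + C(13,3) = 78 + 286 = 364, which does not equal 455.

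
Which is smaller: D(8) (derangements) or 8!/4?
D(8) = (8-1)·[D(7) + D(6)] = 7·[1,854 + 265] = 14,833; 8!/4 = 40,320/4 = 10,080.
Final answer: 8!/4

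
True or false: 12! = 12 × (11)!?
By definition n! = n × (n-1)!, so 12! = 12 × 11!.
Final answer: True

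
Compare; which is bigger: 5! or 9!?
9!

Reasoning: 5!=120, 9!=362,880. 9! > 5!.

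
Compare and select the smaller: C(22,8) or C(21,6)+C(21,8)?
C(21,6)+C(21,8)

Solution: C(22,8)=319,770; C(21,6)+C(21,8)=54,264+203,490=257,754.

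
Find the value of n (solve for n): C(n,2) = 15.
6

Working:
C(n,2) = n(n−1)/2! is increasing in n, and n(n−1) = 2!·15 = 30 ≈ (n−0.5)^2 gives n ≈ 6.0. Check: C(4,2) = 6, C(5,2) = 10, C(6,2) = 15 ✓. So n = 6.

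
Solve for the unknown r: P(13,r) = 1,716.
3

Solution: P(13,r) = 13·12·…·(13−r+1), a product of r factors. Multiplying down from 13: 13 = 13; 13·12 = 156; 13·12·11 = 1,716 ✓ (3 factors). So r = 3.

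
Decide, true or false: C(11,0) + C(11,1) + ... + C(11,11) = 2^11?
Binomial theorem with x = y = 1: Σ C(11,i) = (1+1)^11 = 2^11 = 2,048. The statement holds.

Answer: True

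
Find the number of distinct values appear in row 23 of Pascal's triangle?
12
Row 23 has entries C(23,0)..C(23,23); by symmetry C(23,k)=C(23,23-k), giving 12 distinct values.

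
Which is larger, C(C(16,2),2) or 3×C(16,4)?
C(C(16,2),2)=7,140, 3×C(16,4)=5,460.
Final answer: C(C(16,2),2)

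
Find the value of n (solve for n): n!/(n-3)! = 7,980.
21

Working:
n!/(n-3)! = n×(n-1)×(n-2), a product of 3 consecutive integers ≈ (n−1)^3. 7,980^(1/3) + 1 ≈ 21.0; check n = 21: 21×20×19 = 7,980 ✓. So n = 21.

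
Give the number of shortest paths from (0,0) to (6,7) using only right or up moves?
1,716

Solution: Choose 6 rights from 13 moves: C(13,6) = 1,716.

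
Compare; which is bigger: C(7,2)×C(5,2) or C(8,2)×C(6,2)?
C(8,2)×C(6,2)

Working:
C(7,2)×C(5,2)=210, C(8,2)×C(6,2)=420.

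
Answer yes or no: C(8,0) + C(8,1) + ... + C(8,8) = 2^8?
Yes

Reasoning: Binomial theorem with x = y = 1: Σ C(8,i) = (1+1)^8 = 2^8 = 256. The statement holds.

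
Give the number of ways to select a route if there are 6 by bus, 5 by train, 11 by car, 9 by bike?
31

By the addition principle: 6 + 5 + 11 + 9 = 31.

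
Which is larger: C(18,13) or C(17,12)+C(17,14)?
C(18,13)

C(18,13)=8,568; C(17,12)+C(17,14)=6,188+680=6,868.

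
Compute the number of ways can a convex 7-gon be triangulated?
Using the Catalan number formula: C_n = C(2n, n) / (n+1)
C_5 = C(10, 5) / (5+1)
     = 252 / 6
     = 42

Answer: 42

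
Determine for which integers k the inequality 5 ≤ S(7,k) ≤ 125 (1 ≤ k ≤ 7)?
2, 6
S(7,1)=1; S(7,2)=63; S(7,3)=301; S(7,4)=350; S(7,5)=140; S(7,6)=21; S(7,7)=1. So valid k = 2, 6.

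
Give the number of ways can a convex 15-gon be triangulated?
742,900
Using the Catalan number formula: C_n = C(2n, n) / (n+1)
C_13 = C(26, 13) / (13+1)
     = 10400600 / 14
     = 742,900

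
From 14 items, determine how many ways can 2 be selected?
91

Explanation: C(14,2) = 14! / (2! × (14-2)!)
         = 14! / (2! × 12!)
         = 91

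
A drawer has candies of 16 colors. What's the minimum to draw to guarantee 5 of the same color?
65

Working:
Worst case: 4 of each = 64. One more: 65.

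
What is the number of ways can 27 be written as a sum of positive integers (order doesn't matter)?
3,010

Solution: Pentagonal recurrence p(n) = p(n−1) + p(n−2) − p(n−5) − p(n−7) + …: p(27) = p(26) + p(25) − p(22) − p(20) + p(15) + p(12) − p(5) − p(1) = 2,436 + 1,958 − 1,002 − 627 + 176 + 77 − 7 − 1 = 3,010.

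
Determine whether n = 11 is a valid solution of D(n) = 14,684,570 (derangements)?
Yes

D(11) = (11-1)·[D(10) + D(9)] = 10·[1,334,961 + 133,496] = 14,684,570, which equals 14,684,570.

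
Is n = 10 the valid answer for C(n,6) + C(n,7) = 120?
No

Reasoning: C(10,6) + C(10,7) = 210 + 120 = 330, which does not equal 120.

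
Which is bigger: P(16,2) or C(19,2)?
P(16,2)=240, C(19,2)=171.
Final answer: P(16,2)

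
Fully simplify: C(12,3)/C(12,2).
C(n,k+1)/C(n,k) = (n−k)/(k+1). Here (12−2)/(2+1) = 10/3 = 10/3.
Final answer: 10/3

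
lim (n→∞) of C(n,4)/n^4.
C(n,4) ≈ n^4/4! for large n. Limit = 1/4! = 1/24.
Final answer: 1/24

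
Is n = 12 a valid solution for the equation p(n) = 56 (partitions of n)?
No

Solution: Pentagonal recurrence p(n) = p(n−1) + p(n−2) − p(n−5) − p(n−7) + …: p(12) = p(11) + p(10) − p(7) − p(5) + p(0) = 56 + 42 − 15 − 7 + 1 = 77, which does not equal 56.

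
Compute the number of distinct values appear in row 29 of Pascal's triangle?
15

Working:
Row 29 has entries C(29,0)..C(29,29); by symmetry C(29,k)=C(29,29-k), giving 15 distinct values.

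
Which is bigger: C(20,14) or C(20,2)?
C(20,14)=38,760, C(20,2)=190.

Answer: C(20,14)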